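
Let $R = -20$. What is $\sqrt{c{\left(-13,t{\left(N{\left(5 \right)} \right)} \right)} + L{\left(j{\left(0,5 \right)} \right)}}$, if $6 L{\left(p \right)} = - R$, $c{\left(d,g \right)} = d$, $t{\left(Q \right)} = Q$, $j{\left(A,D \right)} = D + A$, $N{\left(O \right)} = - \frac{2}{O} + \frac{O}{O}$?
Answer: $\frac{i \sqrt{87}}{3} \approx 3.1091 i$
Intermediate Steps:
$N{\left(O \right)} = 1 - \frac{2}{O}$ ($N{\left(O \right)} = - \frac{2}{O} + 1 = 1 - \frac{2}{O}$)
$j{\left(A,D \right)} = A + D$
$L{\left(p \right)} = \frac{10}{3}$ ($L{\left(p \right)} = \frac{\left(-1\right) \left(-20\right)}{6} = \frac{1}{6} \cdot 20 = \frac{10}{3}$)
$\sqrt{c{\left(-13,t{\left(N{\left(5 \right)} \right)} \right)} + L{\left(j{\left(0,5 \right)} \right)}} = \sqrt{-13 + \frac{10}{3}} = \sqrt{- \frac{29}{3}} = \frac{i \sqrt{87}}{3}$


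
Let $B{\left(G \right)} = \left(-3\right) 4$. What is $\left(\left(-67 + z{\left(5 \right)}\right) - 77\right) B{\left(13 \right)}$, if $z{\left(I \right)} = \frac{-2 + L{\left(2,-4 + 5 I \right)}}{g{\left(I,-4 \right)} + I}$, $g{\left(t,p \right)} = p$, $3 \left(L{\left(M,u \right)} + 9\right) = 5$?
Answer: $1840$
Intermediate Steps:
$L{\left(M,u \right)} = - \frac{22}{3}$ ($L{\left(M,u \right)} = -9 + \frac{1}{3} \cdot 5 = -9 + \frac{5}{3} = - \frac{22}{3}$)
$B{\left(G \right)} = -12$
$z{\left(I \right)} = - \frac{28}{3 \left(-4 + I\right)}$ ($z{\left(I \right)} = \frac{-2 - \frac{22}{3}}{-4 + I} = - \frac{28}{3 \left(-4 + I\right)}$)
$\left(\left(-67 + z{\left(5 \right)}\right) - 77\right) B{\left(13 \right)} = \left(\left(-67 - \frac{28}{-12 + 3 \cdot 5}\right) - 77\right) \left(-12\right) = \left(\left(-67 - \frac{28}{-12 + 15}\right) - 77\right) \left(-12\right) = \left(\left(-67 - \frac{28}{3}\right) - 77\right) \left(-12\right) = \left(- \frac{229}{3} - 77\right) \left(-12\right) = \left(- \frac{460}{3}\right) \left(-12\right) = 1840$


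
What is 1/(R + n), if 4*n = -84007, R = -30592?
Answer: -4/206375 ≈ -1.9382e-5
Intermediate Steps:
n = -84007/4 (n = (1/4)*(-84007) = -84007/4 ≈ -21002.)
1/(R + n) = 1/(-30592 - 84007/4) = 1/(-206375/4) = -4/206375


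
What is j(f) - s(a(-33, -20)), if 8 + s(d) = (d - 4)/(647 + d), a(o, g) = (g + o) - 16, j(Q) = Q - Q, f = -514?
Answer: 4697/578 ≈ 8.1263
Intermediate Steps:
j(Q) = 0
a(o, g) = -16 + g + o
s(d) = -8 + (-4 + d)/(647 + d) (s(d) = -8 + (d - 4)/(647 + d) = -8 + (-4 + d)/(647 + d))
j(f) - s(a(-33, -20)) = 0 - 7*(-740 - (-16 - 20 - 33))/(647 + (-16 - 20 - 33)) = 0 - 7*(-740 - 1*(-69))/(647 - 69) = 0 - 7*(-740 + 69)/578 = 0 - 7*(-671)/578 = 0 - 1*(-4697/578) = 0 + 4697/578 = 4697/578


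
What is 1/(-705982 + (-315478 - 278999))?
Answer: -1/1300459 ≈ -7.6896e-7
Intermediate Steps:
1/(-705982 + (-315478 - 278999)) = 1/(-705982 - 594477) = 1/(-1300459) = -1/1300459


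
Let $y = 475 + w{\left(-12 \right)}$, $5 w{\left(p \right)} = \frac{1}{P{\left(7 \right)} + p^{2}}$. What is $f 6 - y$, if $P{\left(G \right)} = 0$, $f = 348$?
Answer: $\frac{1161359}{720} \approx 1613.0$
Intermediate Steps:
$w{\left(p \right)} = \frac{1}{5 p^{2}}$ ($w{\left(p \right)} = \frac{1}{5 \left(0 + p^{2}\right)} = \frac{1}{5 p^{2}}$)
$y = \frac{342001}{720}$ ($y = 475 + \frac{1}{5 \cdot 144} = 475 + \frac{1}{5} \cdot \frac{1}{144} = 475 + \frac{1}{720} = \frac{342001}{720} \approx 475.0$)
$f 6 - y = 348 \cdot 6 - \frac{342001}{720} = 2088 - \frac{342001}{720} = \frac{1161359}{720}$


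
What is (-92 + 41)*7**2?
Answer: -2499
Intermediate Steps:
(-92 + 41)*7**2 = -51*49 = -2499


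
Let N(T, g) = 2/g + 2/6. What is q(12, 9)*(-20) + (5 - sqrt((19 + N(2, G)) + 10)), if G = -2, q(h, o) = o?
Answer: -175 - sqrt(255)/3 ≈ -180.32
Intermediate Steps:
N(T, g) = 1/3 + 2/g (N(T, g) = 2/g + 2*(1/6) = 2/g + 1/3 = 1/3 + 2/g)
q(12, 9)*(-20) + (5 - sqrt((19 + N(2, G)) + 10)) = 9*(-20) + (5 - sqrt((19 + (1/3)*(6 - 2)/(-2)) + 10)) = -180 + (5 - sqrt((19 + (1/3)*(-1/2)*4) + 10)) = -180 + (5 - sqrt((19 - 2/3) + 10)) = -180 + (5 - sqrt(55/3 + 10)) = -180 + (5 - sqrt(85/3)) = -180 + (5 - sqrt(255)/3) = -175 - sqrt(255)/3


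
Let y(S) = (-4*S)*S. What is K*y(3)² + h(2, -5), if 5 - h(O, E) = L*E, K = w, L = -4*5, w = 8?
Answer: 10273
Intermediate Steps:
L = -20
K = 8
h(O, E) = 5 + 20*E (h(O, E) = 5 - (-20)*E = 5 + 20*E)
y(S) = -4*S²
K*y(3)² + h(2, -5) = 8*(-4*3²)² + (5 + 20*(-5)) = 8*(-4*9)² + (5 - 100) = 8*(-36)² - 95 = 8*1296 - 95 = 10368 - 95 = 10273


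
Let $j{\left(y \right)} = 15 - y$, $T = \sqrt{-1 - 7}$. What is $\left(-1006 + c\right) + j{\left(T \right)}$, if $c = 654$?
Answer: $-337 - 2 i \sqrt{2} \approx -337.0 - 2.8284 i$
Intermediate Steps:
$T = 2 i \sqrt{2}$ ($T = \sqrt{-8} = 2 i \sqrt{2} \approx 2.8284 i$)
$\left(-1006 + c\right) + j{\left(T \right)} = \left(-1006 + 654\right) + \left(15 - 2 i \sqrt{2}\right) = -352 + \left(15 - 2 i \sqrt{2}\right) = -337 - 2 i \sqrt{2}$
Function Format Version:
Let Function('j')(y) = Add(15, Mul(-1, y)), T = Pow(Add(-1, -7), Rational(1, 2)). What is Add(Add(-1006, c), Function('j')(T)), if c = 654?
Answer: Add(-337, Mul(-2, I, Pow(2, Rational(1, 2)))) ≈ Add(-337.00, Mul(-2.8284, I))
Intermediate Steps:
T = Mul(2, I, Pow(2, Rational(1, 2))) (T = Pow(-8, Rational(1, 2)) = Mul(2, I, Pow(2, Rational(1, 2))) ≈ Mul(2.8284, I))
Add(Add(-1006, c), Function('j')(T)) = Add(Add(-1006, 654), Add(15, Mul(-1, Mul(2, I, Pow(2, Rational(1, 2)))))) = Add(-352, Add(15, Mul(-2, I, Pow(2, Rational(1, 2))))) = Add(-337, Mul(-2, I, Pow(2, Rational(1, 2))))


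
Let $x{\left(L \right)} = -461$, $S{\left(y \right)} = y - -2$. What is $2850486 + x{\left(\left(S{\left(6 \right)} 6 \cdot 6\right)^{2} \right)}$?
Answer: $2850025$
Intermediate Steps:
$S{\left(y \right)} = 2 + y$ ($S{\left(y \right)} = y + 2 = 2 + y$)
$2850486 + x{\left(\left(S{\left(6 \right)} 6 \cdot 6\right)^{2} \right)} = 2850486 - 461 = 2850025$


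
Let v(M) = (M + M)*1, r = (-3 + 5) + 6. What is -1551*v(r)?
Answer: -24816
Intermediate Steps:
r = 8 (r = 2 + 6 = 8)
v(M) = 2*M (v(M) = (2*M)*1 = 2*M)
-1551*v(r) = -3102*8 = -1551*16 = -24816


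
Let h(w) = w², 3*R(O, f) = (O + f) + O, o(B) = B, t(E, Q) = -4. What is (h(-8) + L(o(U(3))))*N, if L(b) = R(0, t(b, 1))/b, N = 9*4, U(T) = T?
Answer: 2288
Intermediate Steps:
N = 36
R(O, f) = f/3 + 2*O/3 (R(O, f) = ((O + f) + O)/3 = (f + 2*O)/3 = f/3 + 2*O/3)
L(b) = -4/(3*b) (L(b) = ((⅓)*(-4) + (⅔)*0)/b = (-4/3 + 0)/b = -4/(3*b))
(h(-8) + L(o(U(3))))*N = ((-8)² - 4/3/3)*36 = (64 - 4/3*⅓)*36 = (64 - 4/9)*36 = (572/9)*36 = 2288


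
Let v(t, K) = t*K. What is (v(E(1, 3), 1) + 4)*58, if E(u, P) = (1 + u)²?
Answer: 464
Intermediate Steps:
v(t, K) = K*t
(v(E(1, 3), 1) + 4)*58 = (1*(1 + 1)² + 4)*58 = (1*2² + 4)*58 = (1*4 + 4)*58 = (4 + 4)*58 = 8*58 = 464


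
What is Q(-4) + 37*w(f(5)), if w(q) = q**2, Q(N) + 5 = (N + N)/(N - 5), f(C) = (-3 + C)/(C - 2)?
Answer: 37/3 ≈ 12.333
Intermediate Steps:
f(C) = (-3 + C)/(-2 + C)
Q(N) = -5 + 2*N/(-5 + N) (Q(N) = -5 + (N + N)/(N - 5) = -5 + (2*N)/(-5 + N) = -5 + 2*N/(-5 + N))
Q(-4) + 37*w(f(5)) = (25 - 3*(-4))/(-5 - 4) + 37*((-3 + 5)/(-2 + 5))**2 = (25 + 12)/(-9) + 37*(2/3)**2 = -1/9*37 + 37*((1/3)*2)**2 = -37/9 + 37*(2/3)**2 = -37/9 + 37*(4/9) = -37/9 + 148/9 = 37/3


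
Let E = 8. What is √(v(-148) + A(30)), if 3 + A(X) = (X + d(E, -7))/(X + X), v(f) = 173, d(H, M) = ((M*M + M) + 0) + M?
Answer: √6159/6 ≈ 13.080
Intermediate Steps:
d(H, M) = M² + 2*M (d(H, M) = ((M² + M) + 0) + M = ((M + M²) + 0) + M = (M + M²) + M = M² + 2*M)
A(X) = -3 + (35 + X)/(2*X) (A(X) = -3 + (X - 7*(2 - 7))/(X + X) = -3 + (X - 7*(-5))/((2*X)) = -3 + (X + 35)*(1/(2*X)) = -3 + (35 + X)*(1/(2*X)) = -3 + (35 + X)/(2*X))
√(v(-148) + A(30)) = √(173 + (5/2)*(7 - 1*30)/30) = √(173 + (5/2)*(1/30)*(7 - 30)) = √(173 + (5/2)*(1/30)*(-23)) = √(173 - 23/12) = √(2053/12) = √6159/6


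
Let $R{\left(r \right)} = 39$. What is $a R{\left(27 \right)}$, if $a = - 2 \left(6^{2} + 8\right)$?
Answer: $-3432$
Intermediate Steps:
$a = -88$ ($a = - 2 \left(36 + 8\right) = \left(-2\right) 44 = -88$)
$a R{\left(27 \right)} = \left(-88\right) 39 = -3432$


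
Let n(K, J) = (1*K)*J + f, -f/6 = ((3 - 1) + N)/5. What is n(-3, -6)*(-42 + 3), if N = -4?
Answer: -3978/5 ≈ -795.60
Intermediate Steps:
f = 12/5 (f = -6*((3 - 1) - 4)/5 = -6*(2 - 4)/5 = -(-12)/5 = -6*(-⅖) = 12/5 ≈ 2.4000)
n(K, J) = 12/5 + J*K (n(K, J) = (1*K)*J + 12/5 = K*J + 12/5 = J*K + 12/5 = 12/5 + J*K)
n(-3, -6)*(-42 + 3) = (12/5 - 6*(-3))*(-42 + 3) = (12/5 + 18)*(-39) = (102/5)*(-39) = -3978/5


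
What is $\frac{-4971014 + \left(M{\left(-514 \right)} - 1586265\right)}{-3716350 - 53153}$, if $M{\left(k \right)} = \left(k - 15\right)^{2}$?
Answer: $\frac{6277438}{3769503} \approx 1.6653$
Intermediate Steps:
$M{\left(k \right)} = \left(-15 + k\right)^{2}$
$\frac{-4971014 + \left(M{\left(-514 \right)} - 1586265\right)}{-3716350 - 53153} = \frac{-4971014 - \left(1586265 - \left(-15 - 514\right)^{2}\right)}{-3716350 - 53153} = \frac{-4971014 - \left(1586265 - \left(-529\right)^{2}\right)}{-3769503} = \left(-4971014 + \left(279841 - 1586265\right)\right) \left(- \frac{1}{3769503}\right) = \left(-4971014 - 1306424\right) \left(- \frac{1}{3769503}\right) = \left(-6277438\right) \left(- \frac{1}{3769503}\right) = \frac{6277438}{3769503}$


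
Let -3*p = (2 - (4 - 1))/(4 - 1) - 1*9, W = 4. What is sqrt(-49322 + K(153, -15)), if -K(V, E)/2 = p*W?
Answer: I*sqrt(444122)/3 ≈ 222.14*I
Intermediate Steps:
p = 28/9 (p = -((2 - (4 - 1))/(4 - 1) - 1*9)/3 = -((2 - 1*3)/3 - 9)/3 = -((2 - 3)*(1/3) - 9)/3 = -(-1*1/3 - 9)/3 = -(-1/3 - 9)/3 = -1/3*(-28/3) = 28/9 ≈ 3.1111)
K(V, E) = -224/9 (K(V, E) = -56*4/9 = -2*112/9 = -224/9)
sqrt(-49322 + K(153, -15)) = sqrt(-49322 - 224/9) = sqrt(-444122/9) = I*sqrt(444122)/3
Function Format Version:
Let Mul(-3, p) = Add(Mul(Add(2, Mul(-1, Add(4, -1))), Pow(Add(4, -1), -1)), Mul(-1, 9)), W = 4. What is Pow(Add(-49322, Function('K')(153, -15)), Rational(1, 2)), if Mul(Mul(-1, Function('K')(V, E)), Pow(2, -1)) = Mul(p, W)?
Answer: Mul(Rational(1, 3), I, Pow(444122, Rational(1, 2))) ≈ Mul(222.14, I)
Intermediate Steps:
p = Rational(28, 9) (p = Mul(Rational(-1, 3), Add(Mul(Add(2, Mul(-1, Add(4, -1))), Pow(Add(4, -1), -1)), Mul(-1, 9))) = Mul(Rational(-1, 3), Add(Mul(Add(2, Mul(-1, 3)), Pow(3, -1)), -9)) = Mul(Rational(-1, 3), Add(Mul(Add(2, -3), Rational(1, 3)), -9)) = Mul(Rational(-1, 3), Add(Mul(-1, Rational(1, 3)), -9)) = Mul(Rational(-1, 3), Add(Rational(-1, 3), -9)) = Mul(Rational(-1, 3), Rational(-28, 3)) = Rational(28, 9) ≈ 3.1111)
Function('K')(V, E) = Rational(-224, 9) (Function('K')(V, E) = Mul(-2, Mul(Rational(28, 9), 4)) = Mul(-2, Rational(112, 9)) = Rational(-224, 9))
Pow(Add(-49322, Function('K')(153, -15)), Rational(1, 2)) = Pow(Add(-49322, Rational(-224, 9)), Rational(1, 2)) = Pow(Rational(-444122, 9), Rational(1, 2)) = Mul(Rational(1, 3), I, Pow(444122, Rational(1, 2)))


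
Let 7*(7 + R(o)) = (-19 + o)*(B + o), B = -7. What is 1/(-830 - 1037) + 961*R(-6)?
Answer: 495195605/13069 ≈ 37891.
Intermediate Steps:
R(o) = -7 + (-19 + o)*(-7 + o)/7 (R(o) = -7 + ((-19 + o)*(-7 + o))/7 = -7 + (-19 + o)*(-7 + o)/7)
1/(-830 - 1037) + 961*R(-6) = 1/(-830 - 1037) + 961*(12 - 26/7*(-6) + (⅐)*(-6)²) = 1/(-1867) + 961*(12 + 156/7 + (⅐)*36) = -1/1867 + 961*(12 + 156/7 + 36/7) = -1/1867 + 961*(276/7) = -1/1867 + 265236/7 = 495195605/13069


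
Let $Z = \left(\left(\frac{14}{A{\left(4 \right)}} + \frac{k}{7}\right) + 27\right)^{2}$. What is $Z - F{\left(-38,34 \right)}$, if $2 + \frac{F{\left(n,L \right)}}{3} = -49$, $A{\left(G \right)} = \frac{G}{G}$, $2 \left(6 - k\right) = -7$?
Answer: $\frac{381637}{196} \approx 1947.1$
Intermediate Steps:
$k = \frac{19}{2}$ ($k = 6 - - \frac{7}{2} = 6 + \frac{7}{2} = \frac{19}{2} \approx 9.5$)
$A{\left(G \right)} = 1$
$F{\left(n,L \right)} = -153$ ($F{\left(n,L \right)} = -6 + 3 \left(-49\right) = -6 - 147 = -153$)
$Z = \frac{351649}{196}$ ($Z = \left(\left(\frac{14}{1} + \frac{19}{2 \cdot 7}\right) + 27\right)^{2} = \left(\left(14 \cdot 1 + \frac{19}{2} \cdot \frac{1}{7}\right) + 27\right)^{2} = \left(\left(14 + \frac{19}{14}\right) + 27\right)^{2} = \left(\frac{215}{14} + 27\right)^{2} = \left(\frac{593}{14}\right)^{2} = \frac{351649}{196} \approx 1794.1$)
$Z - F{\left(-38,34 \right)} = \frac{351649}{196} - -153 = \frac{351649}{196} + 153 = \frac{381637}{196}$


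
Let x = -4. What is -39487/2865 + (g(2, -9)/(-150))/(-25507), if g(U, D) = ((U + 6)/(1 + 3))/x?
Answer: -20143898371/1461551100 ≈ -13.783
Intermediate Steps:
g(U, D) = -3/8 - U/16 (g(U, D) = ((U + 6)/(1 + 3))/(-4) = ((6 + U)/4)*(-¼) = ((6 + U)*(¼))*(-¼) = (3/2 + U/4)*(-¼) = -3/8 - U/16)
-39487/2865 + (g(2, -9)/(-150))/(-25507) = -39487/2865 + ((-3/8 - 1/16*2)/(-150))/(-25507) = -39487*1/2865 - (-3/8 - ⅛)/150*(-1/25507) = -39487/2865 - 1/150*(-½)*(-1/25507) = -39487/2865 + (1/300)*(-1/25507) = -39487/2865 - 1/7652100 = -20143898371/1461551100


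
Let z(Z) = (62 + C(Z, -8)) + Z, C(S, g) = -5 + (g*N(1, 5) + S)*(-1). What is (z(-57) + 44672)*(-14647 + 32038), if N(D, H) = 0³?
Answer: 777882039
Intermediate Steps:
N(D, H) = 0
C(S, g) = -5 - S (C(S, g) = -5 + (g*0 + S)*(-1) = -5 + (0 + S)*(-1) = -5 + S*(-1) = -5 - S)
z(Z) = 57 (z(Z) = (62 + (-5 - Z)) + Z = (57 - Z) + Z = 57)
(z(-57) + 44672)*(-14647 + 32038) = (57 + 44672)*(-14647 + 32038) = 44729*17391 = 777882039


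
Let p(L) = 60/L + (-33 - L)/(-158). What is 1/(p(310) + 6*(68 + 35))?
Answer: 4898/3038545 ≈ 0.0016120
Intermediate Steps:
p(L) = 33/158 + 60/L + L/158 (p(L) = 60/L + (-33 - L)*(-1/158) = 60/L + (33/158 + L/158) = 33/158 + 60/L + L/158)
1/(p(310) + 6*(68 + 35)) = 1/((1/158)*(9480 + 310*(33 + 310))/310 + 6*(68 + 35)) = 1/((1/158)*(1/310)*(9480 + 310*343) + 6*103) = 1/((1/158)*(1/310)*(9480 + 106330) + 618) = 1/((1/158)*(1/310)*115810 + 618) = 1/(11581/4898 + 618) = 1/(3038545/4898) = 4898/3038545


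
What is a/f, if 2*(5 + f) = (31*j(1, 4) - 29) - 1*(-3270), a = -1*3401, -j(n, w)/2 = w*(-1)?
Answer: -6802/3479 ≈ -1.9552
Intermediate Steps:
j(n, w) = 2*w (j(n, w) = -2*w*(-1) = -(-2)*w = 2*w)
a = -3401
f = 3479/2 (f = -5 + ((31*(2*4) - 29) - 1*(-3270))/2 = -5 + ((31*8 - 29) + 3270)/2 = -5 + ((248 - 29) + 3270)/2 = -5 + (219 + 3270)/2 = -5 + (½)*3489 = -5 + 3489/2 = 3479/2 ≈ 1739.5)
a/f = -3401/3479/2 = -3401*2/3479 = -6802/3479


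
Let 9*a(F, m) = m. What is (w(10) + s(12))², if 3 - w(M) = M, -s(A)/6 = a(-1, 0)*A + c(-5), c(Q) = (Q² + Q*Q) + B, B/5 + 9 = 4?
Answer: 24649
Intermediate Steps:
B = -25 (B = -45 + 5*4 = -45 + 20 = -25)
c(Q) = -25 + 2*Q² (c(Q) = (Q² + Q*Q) - 25 = (Q² + Q²) - 25 = 2*Q² - 25 = -25 + 2*Q²)
a(F, m) = m/9
s(A) = -150 (s(A) = -6*(((⅑)*0)*A + (-25 + 2*(-5)²)) = -6*(0*A + (-25 + 2*25)) = -6*(0 + (-25 + 50)) = -6*(0 + 25) = -6*25 = -150)
w(M) = 3 - M
(w(10) + s(12))² = ((3 - 1*10) - 150)² = ((3 - 10) - 150)² = (-7 - 150)² = (-157)² = 24649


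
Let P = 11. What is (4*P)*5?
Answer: 220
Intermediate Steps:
(4*P)*5 = (4*11)*5 = 44*5 = 220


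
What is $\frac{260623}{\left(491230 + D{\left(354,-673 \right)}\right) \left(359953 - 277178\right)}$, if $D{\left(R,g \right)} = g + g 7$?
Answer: $\frac{551}{85023050} \approx 6.4806 \cdot 10^{-6}$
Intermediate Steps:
$D{\left(R,g \right)} = 8 g$ ($D{\left(R,g \right)} = g + 7 g = 8 g$)
$\frac{260623}{\left(491230 + D{\left(354,-673 \right)}\right) \left(359953 - 277178\right)} = \frac{260623}{\left(491230 + 8 \left(-673\right)\right) \left(359953 - 277178\right)} = \frac{260623}{\left(491230 - 5384\right) 82775} = \frac{260623}{485846 \cdot 82775} = \frac{260623}{40215902650} = 260623 \cdot \frac{1}{40215902650} = \frac{551}{85023050}$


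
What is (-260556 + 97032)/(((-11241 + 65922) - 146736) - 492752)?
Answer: 163524/584807 ≈ 0.27962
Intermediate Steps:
(-260556 + 97032)/(((-11241 + 65922) - 146736) - 492752) = -163524/((54681 - 146736) - 492752) = -163524/(-92055 - 492752) = -163524/(-584807) = -163524*(-1/584807) = 163524/584807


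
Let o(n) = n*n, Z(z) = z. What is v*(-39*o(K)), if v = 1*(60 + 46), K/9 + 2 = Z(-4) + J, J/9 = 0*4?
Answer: -12054744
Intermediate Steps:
J = 0 (J = 9*(0*4) = 9*0 = 0)
K = -54 (K = -18 + 9*(-4 + 0) = -18 + 9*(-4) = -18 - 36 = -54)
o(n) = n**2
v = 106 (v = 1*106 = 106)
v*(-39*o(K)) = 106*(-39*(-54)**2) = 106*(-39*2916) = 106*(-113724) = -12054744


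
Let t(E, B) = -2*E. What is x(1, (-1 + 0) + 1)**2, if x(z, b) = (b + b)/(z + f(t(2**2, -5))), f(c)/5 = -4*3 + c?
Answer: 0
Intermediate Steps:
f(c) = -60 + 5*c (f(c) = 5*(-4*3 + c) = 5*(-12 + c) = -60 + 5*c)
x(z, b) = 2*b/(-100 + z) (x(z, b) = (b + b)/(z + (-60 + 5*(-2*2**2))) = (2*b)/(z + (-60 + 5*(-2*4))) = (2*b)/(z + (-60 + 5*(-8))) = (2*b)/(z + (-60 - 40)) = (2*b)/(z - 100) = (2*b)/(-100 + z) = 2*b/(-100 + z))
x(1, (-1 + 0) + 1)**2 = (2*((-1 + 0) + 1)/(-100 + 1))**2 = (2*(-1 + 1)/(-99))**2 = (2*0*(-1/99))**2 = 0**2 = 0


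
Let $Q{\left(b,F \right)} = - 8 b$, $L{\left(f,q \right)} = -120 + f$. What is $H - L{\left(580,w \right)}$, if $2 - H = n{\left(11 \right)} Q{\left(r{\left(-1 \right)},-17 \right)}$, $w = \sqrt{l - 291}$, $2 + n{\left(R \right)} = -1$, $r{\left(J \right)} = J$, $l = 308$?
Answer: $-434$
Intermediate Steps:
$n{\left(R \right)} = -3$ ($n{\left(R \right)} = -2 - 1 = -3$)
$w = \sqrt{17}$ ($w = \sqrt{308 - 291} = \sqrt{17} \approx 4.1231$)
$H = 26$ ($H = 2 - - 3 \left(\left(-8\right) \left(-1\right)\right) = 2 - \left(-3\right) 8 = 2 - -24 = 2 + 24 = 26$)
$H - L{\left(580,w \right)} = 26 - \left(-120 + 580\right) = 26 - 460 = -434$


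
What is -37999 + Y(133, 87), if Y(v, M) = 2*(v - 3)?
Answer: -37739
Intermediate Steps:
Y(v, M) = -6 + 2*v (Y(v, M) = 2*(-3 + v) = -6 + 2*v)
-37999 + Y(133, 87) = -37999 + (-6 + 2*133) = -37999 + (-6 + 266) = -37999 + 260 = -37739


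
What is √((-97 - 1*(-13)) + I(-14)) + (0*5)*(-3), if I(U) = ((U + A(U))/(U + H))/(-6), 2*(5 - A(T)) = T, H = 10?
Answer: I*√3027/6 ≈ 9.1697*I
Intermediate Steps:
A(T) = 5 - T/2
I(U) = -(5 + U/2)/(6*(10 + U)) (I(U) = ((U + (5 - U/2))/(U + 10))/(-6) = ((5 + U/2)/(10 + U))*(-⅙) = -(5 + U/2)/(6*(10 + U)))
√((-97 - 1*(-13)) + I(-14)) + (0*5)*(-3) = √((-97 - 1*(-13)) - 1/12) + (0*5)*(-3) = √((-97 + 13) - 1/12) + 0*(-3) = √(-84 - 1/12) + 0 = √(-1009/12) + 0 = I*√3027/6 + 0 = I*√3027/6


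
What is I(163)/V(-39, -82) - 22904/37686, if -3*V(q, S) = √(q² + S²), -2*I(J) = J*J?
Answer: -11452/18843 + 79707*√8245/16490 ≈ 438.30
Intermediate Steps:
I(J) = -J²/2 (I(J) = -J*J/2 = -J²/2)
V(q, S) = -√(S² + q²)/3 (V(q, S) = -√(q² + S²)/3 = -√(S² + q²)/3)
I(163)/V(-39, -82) - 22904/37686 = (-½*163²)/((-√((-82)² + (-39)²)/3)) - 22904/37686 = (-½*26569)/((-√(6724 + 1521)/3)) - 22904*1/37686 = -26569*(-3*√8245/8245)/2 - 11452/18843 = -(-79707)*√8245/16490 - 11452/18843 = 79707*√8245/16490 - 11452/18843 = -11452/18843 + 79707*√8245/16490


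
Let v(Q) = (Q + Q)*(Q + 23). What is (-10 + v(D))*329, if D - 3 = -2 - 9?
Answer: -82250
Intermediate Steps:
D = -8 (D = 3 + (-2 - 9) = 3 - 11 = -8)
v(Q) = 2*Q*(23 + Q) (v(Q) = (2*Q)*(23 + Q) = 2*Q*(23 + Q))
(-10 + v(D))*329 = (-10 + 2*(-8)*(23 - 8))*329 = (-10 + 2*(-8)*15)*329 = (-10 - 240)*329 = -250*329 = -82250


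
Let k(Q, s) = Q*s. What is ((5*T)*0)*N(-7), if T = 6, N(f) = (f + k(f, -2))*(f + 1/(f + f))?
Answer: 0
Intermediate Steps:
N(f) = -f*(f + 1/(2*f)) (N(f) = (f + f*(-2))*(f + 1/(f + f)) = (f - 2*f)*(f + 1/(2*f)) = (-f)*(f + 1/(2*f)) = -f*(f + 1/(2*f)))
((5*T)*0)*N(-7) = ((5*6)*0)*(-½ - 1*(-7)²) = (30*0)*(-½ - 1*49) = 0*(-½ - 49) = 0*(-99/2) = 0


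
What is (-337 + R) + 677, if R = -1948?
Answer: -1608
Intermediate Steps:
(-337 + R) + 677 = (-337 - 1948) + 677 = -2285 + 677 = -1608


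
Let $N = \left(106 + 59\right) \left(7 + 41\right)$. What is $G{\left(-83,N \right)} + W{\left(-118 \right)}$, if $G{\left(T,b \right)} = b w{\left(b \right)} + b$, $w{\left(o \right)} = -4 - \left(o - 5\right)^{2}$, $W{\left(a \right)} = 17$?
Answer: $-496166045743$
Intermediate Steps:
$N = 7920$ ($N = 165 \cdot 48 = 7920$)
$w{\left(o \right)} = -4 - \left(-5 + o\right)^{2}$
$G{\left(T,b \right)} = b + b \left(-4 - \left(-5 + b\right)^{2}\right)$ ($G{\left(T,b \right)} = b \left(-4 - \left(-5 + b\right)^{2}\right) + b = b + b \left(-4 - \left(-5 + b\right)^{2}\right)$)
$G{\left(-83,N \right)} + W{\left(-118 \right)} = \left(-1\right) 7920 \left(3 + \left(-5 + 7920\right)^{2}\right) + 17 = \left(-1\right) 7920 \left(3 + 7915^{2}\right) + 17 = \left(-1\right) 7920 \left(3 + 62647225\right) + 17 = \left(-1\right) 7920 \cdot 62647228 + 17 = -496166045760 + 17 = -496166045743$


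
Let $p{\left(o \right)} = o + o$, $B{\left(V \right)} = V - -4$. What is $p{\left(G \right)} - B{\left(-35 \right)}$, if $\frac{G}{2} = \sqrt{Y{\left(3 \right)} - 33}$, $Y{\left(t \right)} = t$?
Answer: $31 + 4 i \sqrt{30} \approx 31.0 + 21.909 i$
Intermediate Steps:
$B{\left(V \right)} = 4 + V$ ($B{\left(V \right)} = V + 4 = 4 + V$)
$G = 2 i \sqrt{30}$ ($G = 2 \sqrt{3 - 33} = 2 \sqrt{-30} = 2 i \sqrt{30} \approx 10.954 i$)
$p{\left(o \right)} = 2 o$
$p{\left(G \right)} - B{\left(-35 \right)} = 2 \cdot 2 i \sqrt{30} - \left(4 - 35\right) = 4 i \sqrt{30} - -31 = 4 i \sqrt{30} + 31 = 31 + 4 i \sqrt{30}$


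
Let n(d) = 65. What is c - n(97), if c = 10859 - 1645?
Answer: 9149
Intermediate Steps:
c = 9214
c - n(97) = 9214 - 1*65 = 9214 - 65 = 9149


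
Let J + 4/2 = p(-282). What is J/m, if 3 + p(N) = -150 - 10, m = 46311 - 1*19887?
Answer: -55/8808 ≈ -0.0062443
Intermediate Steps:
m = 26424 (m = 46311 - 19887 = 26424)
p(N) = -163 (p(N) = -3 + (-150 - 10) = -3 - 160 = -163)
J = -165 (J = -2 - 163 = -165)
J/m = -165/26424 = -165*1/26424 = -55/8808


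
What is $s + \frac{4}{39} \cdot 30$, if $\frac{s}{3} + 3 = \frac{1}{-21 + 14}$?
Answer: $- \frac{578}{91} \approx -6.3516$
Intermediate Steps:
$s = - \frac{66}{7}$ ($s = -9 + \frac{3}{-21 + 14} = -9 + \frac{3}{-7} = -9 + 3 \left(- \frac{1}{7}\right) = -9 - \frac{3}{7} = - \frac{66}{7} \approx -9.4286$)
$s + \frac{4}{39} \cdot 30 = - \frac{66}{7} + \frac{4}{39} \cdot 30 = - \frac{66}{7} + \frac{40}{13} = - \frac{578}{91}$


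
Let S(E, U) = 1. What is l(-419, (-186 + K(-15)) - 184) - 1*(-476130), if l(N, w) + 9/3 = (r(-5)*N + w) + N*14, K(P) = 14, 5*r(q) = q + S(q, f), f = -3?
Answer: 2351201/5 ≈ 4.7024e+5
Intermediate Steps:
r(q) = 1/5 + q/5 (r(q) = (q + 1)/5 = (1 + q)/5 = 1/5 + q/5)
l(N, w) = -3 + w + 66*N/5 (l(N, w) = -3 + (((1/5 + (1/5)*(-5))*N + w) + N*14) = -3 + (((1/5 - 1)*N + w) + 14*N) = -3 + ((-4*N/5 + w) + 14*N) = -3 + ((w - 4*N/5) + 14*N) = -3 + (w + 66*N/5) = -3 + w + 66*N/5)
l(-419, (-186 + K(-15)) - 184) - 1*(-476130) = (-3 + ((-186 + 14) - 184) + (66/5)*(-419)) - 1*(-476130) = (-3 + (-172 - 184) - 27654/5) + 476130 = (-3 - 356 - 27654/5) + 476130 = -29449/5 + 476130 = 2351201/5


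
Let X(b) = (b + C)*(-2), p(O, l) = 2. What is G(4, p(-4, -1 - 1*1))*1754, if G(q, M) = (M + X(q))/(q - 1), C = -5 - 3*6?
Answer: 70160/3 ≈ 23387.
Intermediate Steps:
C = -23 (C = -5 - 18 = -23)
X(b) = 46 - 2*b (X(b) = (b - 23)*(-2) = (-23 + b)*(-2) = 46 - 2*b)
G(q, M) = (46 + M - 2*q)/(-1 + q) (G(q, M) = (M + (46 - 2*q))/(q - 1) = (46 + M - 2*q)/(-1 + q))
G(4, p(-4, -1 - 1*1))*1754 = ((46 + 2 - 2*4)/(-1 + 4))*1754 = ((46 + 2 - 8)/3)*1754 = ((⅓)*40)*1754 = (40/3)*1754 = 70160/3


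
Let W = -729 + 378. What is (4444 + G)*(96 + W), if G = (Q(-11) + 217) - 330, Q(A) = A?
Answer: -1101600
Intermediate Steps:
W = -351
G = -124 (G = (-11 + 217) - 330 = 206 - 330 = -124)
(4444 + G)*(96 + W) = (4444 - 124)*(96 - 351) = 4320*(-255) = -1101600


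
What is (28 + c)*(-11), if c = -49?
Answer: 231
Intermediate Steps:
(28 + c)*(-11) = (28 - 49)*(-11) = -21*(-11) = 231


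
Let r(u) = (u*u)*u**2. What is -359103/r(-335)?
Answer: -359103/12594450625 ≈ -2.8513e-5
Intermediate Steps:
r(u) = u**4 (r(u) = u**2*u**2 = u**4)
-359103/r(-335) = -359103/((-335)**4) = -359103/12594450625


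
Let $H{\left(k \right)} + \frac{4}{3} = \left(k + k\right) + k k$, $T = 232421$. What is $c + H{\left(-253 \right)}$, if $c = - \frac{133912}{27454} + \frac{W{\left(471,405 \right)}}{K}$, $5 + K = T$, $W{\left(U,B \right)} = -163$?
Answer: $\frac{202578529839523}{3190374432} \approx 63497.0$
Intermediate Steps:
$K = 232416$ ($K = -5 + 232421 = 232416$)
$H{\left(k \right)} = - \frac{4}{3} + k^{2} + 2 k$ ($H{\left(k \right)} = - \frac{4}{3} + \left(\left(k + k\right) + k k\right) = - \frac{4}{3} + \left(2 k + k^{2}\right) = - \frac{4}{3} + \left(k^{2} + 2 k\right) = - \frac{4}{3} + k^{2} + 2 k$)
$c = - \frac{15563883197}{3190374432}$ ($c = - \frac{133912}{27454} - \frac{163}{232416} = \left(-133912\right) \frac{1}{27454} - \frac{163}{232416} = - \frac{66956}{13727} - \frac{163}{232416} = - \frac{15563883197}{3190374432} \approx -4.8784$)
$c + H{\left(-253 \right)} = - \frac{15563883197}{3190374432} + \left(- \frac{4}{3} + \left(-253\right)^{2} + 2 \left(-253\right)\right) = - \frac{15563883197}{3190374432} - - \frac{190505}{3} = - \frac{15563883197}{3190374432} + \frac{190505}{3} = \frac{202578529839523}{3190374432}$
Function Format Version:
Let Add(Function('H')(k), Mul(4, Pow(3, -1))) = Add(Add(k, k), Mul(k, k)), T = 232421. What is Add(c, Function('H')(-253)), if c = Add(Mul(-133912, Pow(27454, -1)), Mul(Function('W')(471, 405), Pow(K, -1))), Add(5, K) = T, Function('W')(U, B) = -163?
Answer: Rational(202578529839523, 3190374432) ≈ 63497.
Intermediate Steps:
K = 232416 (K = Add(-5, 232421) = 232416)
Function('H')(k) = Add(Rational(-4, 3), Pow(k, 2), Mul(2, k)) (Function('H')(k) = Add(Rational(-4, 3), Add(Add(k, k), Mul(k, k))) = Add(Rational(-4, 3), Add(Mul(2, k), Pow(k, 2))) = Add(Rational(-4, 3), Add(Pow(k, 2), Mul(2, k))) = Add(Rational(-4, 3), Pow(k, 2), Mul(2, k)))
c = Rational(-15563883197, 3190374432) (c = Add(Mul(-133912, Pow(27454, -1)), Mul(-163, Pow(232416, -1))) = Add(Mul(-133912, Rational(1, 27454)), Mul(-163, Rational(1, 232416))) = Add(Rational(-66956, 13727), Rational(-163, 232416)) = Rational(-15563883197, 3190374432) ≈ -4.8784)
Add(c, Function('H')(-253)) = Add(Rational(-15563883197, 3190374432), Add(Rational(-4, 3), Pow(-253, 2), Mul(2, -253))) = Add(Rational(-15563883197, 3190374432), Add(Rational(-4, 3), 64009, -506)) = Add(Rational(-15563883197, 3190374432), Rational(190505, 3)) = Rational(202578529839523, 3190374432)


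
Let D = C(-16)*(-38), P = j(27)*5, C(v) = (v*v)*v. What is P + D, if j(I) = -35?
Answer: 155473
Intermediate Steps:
C(v) = v³ (C(v) = v²*v = v³)
P = -175 (P = -35*5 = -175)
D = 155648 (D = (-16)³*(-38) = -4096*(-38) = 155648)
P + D = -175 + 155648 = 155473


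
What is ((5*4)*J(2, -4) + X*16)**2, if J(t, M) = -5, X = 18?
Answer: 35344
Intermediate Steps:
((5*4)*J(2, -4) + X*16)**2 = ((5*4)*(-5) + 18*16)**2 = (20*(-5) + 288)**2 = (-100 + 288)**2 = 188**2 = 35344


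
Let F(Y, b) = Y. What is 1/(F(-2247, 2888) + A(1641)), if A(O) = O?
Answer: -1/606 ≈ -0.0016502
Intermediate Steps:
1/(F(-2247, 2888) + A(1641)) = 1/(-2247 + 1641) = 1/(-606) = -1/606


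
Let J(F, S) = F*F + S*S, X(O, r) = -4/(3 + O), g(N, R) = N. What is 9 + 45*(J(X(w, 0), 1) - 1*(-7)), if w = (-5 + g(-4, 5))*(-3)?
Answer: 1849/5 ≈ 369.80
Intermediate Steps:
w = 27 (w = (-5 - 4)*(-3) = -9*(-3) = 27)
J(F, S) = F² + S²
9 + 45*(J(X(w, 0), 1) - 1*(-7)) = 9 + 45*(((-4/(3 + 27))² + 1²) - 1*(-7)) = 9 + 45*(((-4/30)² + 1) + 7) = 9 + 45*(((-4*1/30)² + 1) + 7) = 9 + 45*(((-2/15)² + 1) + 7) = 9 + 45*((4/225 + 1) + 7) = 9 + 45*(229/225 + 7) = 9 + 45*(1804/225) = 9 + 1804/5 = 1849/5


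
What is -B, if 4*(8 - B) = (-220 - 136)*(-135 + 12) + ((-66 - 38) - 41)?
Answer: 43611/4 ≈ 10903.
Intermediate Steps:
B = -43611/4 (B = 8 - ((-220 - 136)*(-135 + 12) + ((-66 - 38) - 41))/4 = 8 - (-356*(-123) + (-104 - 41))/4 = 8 - (43788 - 145)/4 = 8 - ¼*43643 = 8 - 43643/4 = -43611/4 ≈ -10903.)
-B = -1*(-43611/4) = 43611/4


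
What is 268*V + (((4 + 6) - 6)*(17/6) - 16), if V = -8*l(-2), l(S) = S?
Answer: 12850/3 ≈ 4283.3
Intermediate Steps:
V = 16 (V = -8*(-2) = 16)
268*V + (((4 + 6) - 6)*(17/6) - 16) = 268*16 + (((4 + 6) - 6)*(17/6) - 16) = 4288 + ((10 - 6)*(17*(1/6)) - 16) = 4288 + (4*(17/6) - 16) = 4288 + (34/3 - 16) = 4288 - 14/3 = 12850/3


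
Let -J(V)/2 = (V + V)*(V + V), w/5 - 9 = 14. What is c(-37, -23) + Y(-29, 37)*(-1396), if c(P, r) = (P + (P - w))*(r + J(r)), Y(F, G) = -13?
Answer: 822343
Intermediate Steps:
w = 115 (w = 45 + 5*14 = 45 + 70 = 115)
J(V) = -8*V² (J(V) = -2*(V + V)*(V + V) = -2*2*V*2*V = -8*V²)
c(P, r) = (-115 + 2*P)*(r - 8*r²) (c(P, r) = (P + (P - 1*115))*(r - 8*r²) = (P + (P - 115))*(r - 8*r²) = (P + (-115 + P))*(r - 8*r²) = (-115 + 2*P)*(r - 8*r²))
c(-37, -23) + Y(-29, 37)*(-1396) = -23*(-115 + 2*(-37) + 920*(-23) - 16*(-37)*(-23)) - 13*(-1396) = -23*(-115 - 74 - 21160 - 13616) + 18148 = -23*(-34965) + 18148 = 804195 + 18148 = 822343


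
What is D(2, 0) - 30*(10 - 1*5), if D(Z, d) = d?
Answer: -150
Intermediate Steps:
D(2, 0) - 30*(10 - 1*5) = 0 - 30*(10 - 1*5) = 0 - 30*(10 - 5) = 0 - 30*5 = 0 - 150 = -150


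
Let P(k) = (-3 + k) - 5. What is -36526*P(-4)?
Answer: 438312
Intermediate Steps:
P(k) = -8 + k
-36526*P(-4) = -36526*(-8 - 4) = -36526*(-12) = 438312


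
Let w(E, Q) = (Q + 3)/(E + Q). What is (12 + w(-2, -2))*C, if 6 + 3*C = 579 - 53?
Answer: 6110/3 ≈ 2036.7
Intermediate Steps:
C = 520/3 (C = -2 + (579 - 53)/3 = -2 + (⅓)*526 = -2 + 526/3 = 520/3 ≈ 173.33)
w(E, Q) = (3 + Q)/(E + Q)
(12 + w(-2, -2))*C = (12 + (3 - 2)/(-2 - 2))*(520/3) = (12 + 1/(-4))*(520/3) = (12 - ¼*1)*(520/3) = (12 - ¼)*(520/3) = (47/4)*(520/3) = 6110/3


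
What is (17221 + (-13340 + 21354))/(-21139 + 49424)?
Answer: 5047/5657 ≈ 0.89217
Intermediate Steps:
(17221 + (-13340 + 21354))/(-21139 + 49424) = (17221 + 8014)/28285 = 25235*(1/28285) = 5047/5657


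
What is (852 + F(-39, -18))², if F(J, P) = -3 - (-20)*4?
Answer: 863041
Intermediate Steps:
F(J, P) = 77 (F(J, P) = -3 - 4*(-20) = -3 + 80 = 77)
(852 + F(-39, -18))² = (852 + 77)² = 929² = 863041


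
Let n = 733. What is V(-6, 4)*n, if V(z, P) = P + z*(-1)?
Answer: 7330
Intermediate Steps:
V(z, P) = P - z
V(-6, 4)*n = (4 - 1*(-6))*733 = (4 + 6)*733 = 10*733 = 7330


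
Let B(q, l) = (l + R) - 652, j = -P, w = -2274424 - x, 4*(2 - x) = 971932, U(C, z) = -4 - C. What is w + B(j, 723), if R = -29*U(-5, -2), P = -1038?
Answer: -2031401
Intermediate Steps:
x = -242981 (x = 2 - 1/4*971932 = 2 - 242983 = -242981)
w = -2031443 (w = -2274424 - 1*(-242981) = -2274424 + 242981 = -2031443)
j = 1038 (j = -1*(-1038) = 1038)
R = -29 (R = -29*(-4 - 1*(-5)) = -29*(-4 + 5) = -29*1 = -29)
B(q, l) = -681 + l (B(q, l) = (l - 29) - 652 = (-29 + l) - 652 = -681 + l)
w + B(j, 723) = -2031443 + (-681 + 723) = -2031443 + 42 = -2031401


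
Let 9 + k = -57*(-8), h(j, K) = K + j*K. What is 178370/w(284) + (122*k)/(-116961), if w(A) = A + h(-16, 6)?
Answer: 3475292329/3781739 ≈ 918.97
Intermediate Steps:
h(j, K) = K + K*j
k = 447 (k = -9 - 57*(-8) = -9 + 456 = 447)
w(A) = -90 + A (w(A) = A + 6*(1 - 16) = A + 6*(-15) = A - 90 = -90 + A)
178370/w(284) + (122*k)/(-116961) = 178370/(-90 + 284) + (122*447)/(-116961) = 178370/194 + 54534*(-1/116961) = 178370*(1/194) - 18178/38987 = 89185/97 - 18178/38987 = 3475292329/3781739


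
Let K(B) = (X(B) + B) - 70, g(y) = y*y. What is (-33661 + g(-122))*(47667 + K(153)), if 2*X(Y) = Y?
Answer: -1796076381/2 ≈ -8.9804e+8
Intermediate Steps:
X(Y) = Y/2
g(y) = y**2
K(B) = -70 + 3*B/2 (K(B) = (B/2 + B) - 70 = 3*B/2 - 70 = -70 + 3*B/2)
(-33661 + g(-122))*(47667 + K(153)) = (-33661 + (-122)**2)*(47667 + (-70 + (3/2)*153)) = (-33661 + 14884)*(47667 + (-70 + 459/2)) = -18777*(47667 + 319/2) = -18777*95653/2 = -1796076381/2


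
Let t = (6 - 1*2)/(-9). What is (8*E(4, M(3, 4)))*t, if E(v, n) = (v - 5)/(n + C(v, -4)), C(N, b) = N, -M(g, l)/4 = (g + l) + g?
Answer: -8/81 ≈ -0.098765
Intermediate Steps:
M(g, l) = -8*g - 4*l (M(g, l) = -4*((g + l) + g) = -4*(l + 2*g) = -8*g - 4*l)
E(v, n) = (-5 + v)/(n + v) (E(v, n) = (v - 5)/(n + v) = (-5 + v)/(n + v))
t = -4/9 (t = (6 - 2)*(-1/9) = 4*(-1/9) = -4/9 ≈ -0.44444)
(8*E(4, M(3, 4)))*t = (8*((-5 + 4)/((-8*3 - 4*4) + 4)))*(-4/9) = (8*(-1/((-24 - 16) + 4)))*(-4/9) = (8*(-1/(-40 + 4)))*(-4/9) = (8*(-1/(-36)))*(-4/9) = (8*(-1/36*(-1)))*(-4/9) = (8*(1/36))*(-4/9) = (2/9)*(-4/9) = -8/81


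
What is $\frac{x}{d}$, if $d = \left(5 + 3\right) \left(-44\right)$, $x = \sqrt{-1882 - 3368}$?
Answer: $- \frac{5 i \sqrt{210}}{352} \approx - 0.20584 i$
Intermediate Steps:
$x = 5 i \sqrt{210}$ ($x = \sqrt{-5250} = 5 i \sqrt{210} \approx 72.457 i$)
$d = -352$ ($d = 8 \left(-44\right) = -352$)
$\frac{x}{d} = \frac{5 i \sqrt{210}}{-352} = 5 i \sqrt{210} \left(- \frac{1}{352}\right) = - \frac{5 i \sqrt{210}}{352}$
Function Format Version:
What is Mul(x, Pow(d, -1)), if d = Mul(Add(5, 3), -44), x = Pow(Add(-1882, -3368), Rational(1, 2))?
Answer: Mul(Rational(-5, 352), I, Pow(210, Rational(1, 2))) ≈ Mul(-0.20584, I)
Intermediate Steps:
x = Mul(5, I, Pow(210, Rational(1, 2))) (x = Pow(-5250, Rational(1, 2)) = Mul(5, I, Pow(210, Rational(1, 2))) ≈ Mul(72.457, I))
d = -352 (d = Mul(8, -44) = -352)
Mul(x, Pow(d, -1)) = Mul(Mul(5, I, Pow(210, Rational(1, 2))), Pow(-352, -1)) = Mul(Mul(5, I, Pow(210, Rational(1, 2))), Rational(-1, 352)) = Mul(Rational(-5, 352), I, Pow(210, Rational(1, 2)))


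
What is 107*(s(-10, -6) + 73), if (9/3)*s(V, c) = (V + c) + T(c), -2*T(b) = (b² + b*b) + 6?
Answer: 17548/3 ≈ 5849.3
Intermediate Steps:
T(b) = -3 - b² (T(b) = -((b² + b*b) + 6)/2 = -((b² + b²) + 6)/2 = -(2*b² + 6)/2 = -(6 + 2*b²)/2 = -3 - b²)
s(V, c) = -1 - c²/3 + V/3 + c/3 (s(V, c) = ((V + c) + (-3 - c²))/3 = (-3 + V + c - c²)/3 = -1 - c²/3 + V/3 + c/3)
107*(s(-10, -6) + 73) = 107*((-1 - ⅓*(-6)² + (⅓)*(-10) + (⅓)*(-6)) + 73) = 107*((-1 - ⅓*36 - 10/3 - 2) + 73) = 107*((-1 - 12 - 10/3 - 2) + 73) = 107*(-55/3 + 73) = 107*(164/3) = 17548/3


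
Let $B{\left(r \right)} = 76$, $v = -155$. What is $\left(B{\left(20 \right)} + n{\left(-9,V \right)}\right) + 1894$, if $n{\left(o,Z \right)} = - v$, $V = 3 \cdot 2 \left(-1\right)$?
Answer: $2125$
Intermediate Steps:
$V = -6$ ($V = 6 \left(-1\right) = -6$)
$n{\left(o,Z \right)} = 155$ ($n{\left(o,Z \right)} = \left(-1\right) \left(-155\right) = 155$)
$\left(B{\left(20 \right)} + n{\left(-9,V \right)}\right) + 1894 = \left(76 + 155\right) + 1894 = 231 + 1894 = 2125$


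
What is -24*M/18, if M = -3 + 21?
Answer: -24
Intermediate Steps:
M = 18
-24*M/18 = -24*18/18 = -432*1/18 = -24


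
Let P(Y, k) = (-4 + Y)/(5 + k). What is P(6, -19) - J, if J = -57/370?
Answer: 29/2590 ≈ 0.011197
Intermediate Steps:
P(Y, k) = (-4 + Y)/(5 + k)
J = -57/370 (J = -57*1/370 = -57/370 ≈ -0.15405)
P(6, -19) - J = (-4 + 6)/(5 - 19) - 1*(-57/370) = 2/(-14) + 57/370 = -1/14*2 + 57/370 = -1/7 + 57/370 = 29/2590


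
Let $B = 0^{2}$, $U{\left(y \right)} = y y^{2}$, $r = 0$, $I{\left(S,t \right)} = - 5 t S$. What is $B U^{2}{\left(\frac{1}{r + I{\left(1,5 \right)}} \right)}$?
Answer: $0$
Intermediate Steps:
$I{\left(S,t \right)} = - 5 S t$
$U{\left(y \right)} = y^{3}$
$B = 0$
$B U^{2}{\left(\frac{1}{r + I{\left(1,5 \right)}} \right)} = 0 \left(\left(\frac{1}{0 - 5 \cdot 5}\right)^{3}\right)^{2} = 0 \left(\left(\frac{1}{0 - 25}\right)^{3}\right)^{2} = 0 \left(\left(\frac{1}{-25}\right)^{3}\right)^{2} = 0 \left(\left(- \frac{1}{25}\right)^{3}\right)^{2} = 0 \left(- \frac{1}{15625}\right)^{2} = 0 \cdot \frac{1}{244140625} = 0$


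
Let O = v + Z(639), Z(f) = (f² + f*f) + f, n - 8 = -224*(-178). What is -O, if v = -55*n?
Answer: 1376119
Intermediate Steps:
n = 39880 (n = 8 - 224*(-178) = 8 + 39872 = 39880)
Z(f) = f + 2*f² (Z(f) = (f² + f²) + f = 2*f² + f = f + 2*f²)
v = -2193400 (v = -55*39880 = -2193400)
O = -1376119 (O = -2193400 + 639*(1 + 2*639) = -2193400 + 639*(1 + 1278) = -2193400 + 639*1279 = -2193400 + 817281 = -1376119)
-O = -1*(-1376119) = 1376119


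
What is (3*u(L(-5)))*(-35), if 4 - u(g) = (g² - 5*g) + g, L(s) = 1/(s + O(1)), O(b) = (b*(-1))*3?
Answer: -23415/64 ≈ -365.86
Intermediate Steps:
O(b) = -3*b (O(b) = -b*3 = -3*b)
L(s) = 1/(-3 + s) (L(s) = 1/(s - 3*1) = 1/(s - 3) = 1/(-3 + s))
u(g) = 4 - g² + 4*g (u(g) = 4 - ((g² - 5*g) + g) = 4 - (g² - 4*g) = 4 + (-g² + 4*g) = 4 - g² + 4*g)
(3*u(L(-5)))*(-35) = (3*(4 - (1/(-3 - 5))² + 4/(-3 - 5)))*(-35) = (3*(4 - (1/(-8))² + 4/(-8)))*(-35) = (3*(4 - (-⅛)² + 4*(-⅛)))*(-35) = (3*(4 - 1*1/64 - ½))*(-35) = (3*(4 - 1/64 - ½))*(-35) = (3*(223/64))*(-35) = (669/64)*(-35) = -23415/64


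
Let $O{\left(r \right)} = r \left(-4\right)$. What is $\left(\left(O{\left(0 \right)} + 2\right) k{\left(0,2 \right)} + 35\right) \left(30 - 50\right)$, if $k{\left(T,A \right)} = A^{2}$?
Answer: $-860$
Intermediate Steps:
$O{\left(r \right)} = - 4 r$
$\left(\left(O{\left(0 \right)} + 2\right) k{\left(0,2 \right)} + 35\right) \left(30 - 50\right) = \left(\left(\left(-4\right) 0 + 2\right) 2^{2} + 35\right) \left(30 - 50\right) = \left(\left(0 + 2\right) 4 + 35\right) \left(30 - 50\right) = \left(2 \cdot 4 + 35\right) \left(-20\right) = \left(8 + 35\right) \left(-20\right) = 43 \left(-20\right) = -860$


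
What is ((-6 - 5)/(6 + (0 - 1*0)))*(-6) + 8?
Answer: 19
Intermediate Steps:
((-6 - 5)/(6 + (0 - 1*0)))*(-6) + 8 = -11/(6 + (0 + 0))*(-6) + 8 = -11/(6 + 0)*(-6) + 8 = -11/6*(-6) + 8 = 11 + 8 = 19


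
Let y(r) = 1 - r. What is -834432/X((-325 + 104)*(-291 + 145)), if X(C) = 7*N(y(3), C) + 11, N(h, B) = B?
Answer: -278144/75291 ≈ -3.6943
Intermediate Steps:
X(C) = 11 + 7*C (X(C) = 7*C + 11 = 11 + 7*C)
-834432/X((-325 + 104)*(-291 + 145)) = -834432/(11 + 7*((-325 + 104)*(-291 + 145))) = -834432/(11 + 7*(-221*(-146))) = -834432/(11 + 7*32266) = -834432/(11 + 225862) = -834432/225873 = -834432*1/225873 = -278144/75291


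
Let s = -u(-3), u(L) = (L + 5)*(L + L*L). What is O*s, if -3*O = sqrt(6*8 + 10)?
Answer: 4*sqrt(58) ≈ 30.463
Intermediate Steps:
u(L) = (5 + L)*(L + L**2)
s = -12 (s = -(-3)*(5 + (-3)**2 + 6*(-3)) = -(-3)*(5 + 9 - 18) = -(-3)*(-4) = -1*12 = -12)
O = -sqrt(58)/3 (O = -sqrt(6*8 + 10)/3 = -sqrt(48 + 10)/3 = -sqrt(58)/3 ≈ -2.5386)
O*s = -sqrt(58)/3*(-12) = 4*sqrt(58)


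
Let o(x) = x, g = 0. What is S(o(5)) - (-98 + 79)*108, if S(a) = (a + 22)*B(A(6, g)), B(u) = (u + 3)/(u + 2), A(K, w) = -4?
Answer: 4131/2 ≈ 2065.5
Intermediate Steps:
B(u) = (3 + u)/(2 + u)
S(a) = 11 + a/2 (S(a) = (a + 22)*((3 - 4)/(2 - 4)) = (22 + a)*(-1/(-2)) = (22 + a)*(-1/2*(-1)) = (22 + a)*(1/2) = 11 + a/2)
S(o(5)) - (-98 + 79)*108 = (11 + (1/2)*5) - (-98 + 79)*108 = (11 + 5/2) - (-19)*108 = 27/2 - 1*(-2052) = 27/2 + 2052 = 4131/2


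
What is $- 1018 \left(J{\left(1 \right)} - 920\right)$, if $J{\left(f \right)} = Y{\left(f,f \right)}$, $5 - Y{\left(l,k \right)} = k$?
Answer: $932488$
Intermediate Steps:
$Y{\left(l,k \right)} = 5 - k$
$J{\left(f \right)} = 5 - f$
$- 1018 \left(J{\left(1 \right)} - 920\right) = - 1018 \left(\left(5 - 1\right) - 920\right) = - 1018 \left(4 - 920\right) = \left(-1018\right) \left(-916\right) = 932488$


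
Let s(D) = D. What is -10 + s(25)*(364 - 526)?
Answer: -4060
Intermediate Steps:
-10 + s(25)*(364 - 526) = -10 + 25*(364 - 526) = -10 + 25*(-162) = -10 - 4050 = -4060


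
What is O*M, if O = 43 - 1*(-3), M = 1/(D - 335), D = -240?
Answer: -2/25 ≈ -0.080000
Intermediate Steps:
M = -1/575 (M = 1/(-240 - 335) = 1/(-575) = -1/575 ≈ -0.0017391)
O = 46 (O = 43 + 3 = 46)
O*M = 46*(-1/575) = -2/25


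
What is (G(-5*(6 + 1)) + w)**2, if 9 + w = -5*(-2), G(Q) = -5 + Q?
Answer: 1521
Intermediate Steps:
w = 1 (w = -9 - 5*(-2) = -9 + 10 = 1)
(G(-5*(6 + 1)) + w)**2 = ((-5 - 5*(6 + 1)) + 1)**2 = ((-5 - 5*7) + 1)**2 = ((-5 - 35) + 1)**2 = (-40 + 1)**2 = (-39)**2 = 1521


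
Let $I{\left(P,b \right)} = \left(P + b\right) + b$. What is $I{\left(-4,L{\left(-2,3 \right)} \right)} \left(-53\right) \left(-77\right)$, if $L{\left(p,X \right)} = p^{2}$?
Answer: $16324$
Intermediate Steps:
$I{\left(P,b \right)} = P + 2 b$
$I{\left(-4,L{\left(-2,3 \right)} \right)} \left(-53\right) \left(-77\right) = \left(-4 + 2 \left(-2\right)^{2}\right) \left(-53\right) \left(-77\right) = \left(-4 + 2 \cdot 4\right) \left(-53\right) \left(-77\right) = \left(-4 + 8\right) \left(-53\right) \left(-77\right) = 4 \left(-53\right) \left(-77\right) = \left(-212\right) \left(-77\right) = 16324$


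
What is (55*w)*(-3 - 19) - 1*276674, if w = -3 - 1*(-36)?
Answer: -316604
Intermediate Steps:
w = 33 (w = -3 + 36 = 33)
(55*w)*(-3 - 19) - 1*276674 = (55*33)*(-3 - 19) - 1*276674 = 1815*(-22) - 276674 = -39930 - 276674 = -316604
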